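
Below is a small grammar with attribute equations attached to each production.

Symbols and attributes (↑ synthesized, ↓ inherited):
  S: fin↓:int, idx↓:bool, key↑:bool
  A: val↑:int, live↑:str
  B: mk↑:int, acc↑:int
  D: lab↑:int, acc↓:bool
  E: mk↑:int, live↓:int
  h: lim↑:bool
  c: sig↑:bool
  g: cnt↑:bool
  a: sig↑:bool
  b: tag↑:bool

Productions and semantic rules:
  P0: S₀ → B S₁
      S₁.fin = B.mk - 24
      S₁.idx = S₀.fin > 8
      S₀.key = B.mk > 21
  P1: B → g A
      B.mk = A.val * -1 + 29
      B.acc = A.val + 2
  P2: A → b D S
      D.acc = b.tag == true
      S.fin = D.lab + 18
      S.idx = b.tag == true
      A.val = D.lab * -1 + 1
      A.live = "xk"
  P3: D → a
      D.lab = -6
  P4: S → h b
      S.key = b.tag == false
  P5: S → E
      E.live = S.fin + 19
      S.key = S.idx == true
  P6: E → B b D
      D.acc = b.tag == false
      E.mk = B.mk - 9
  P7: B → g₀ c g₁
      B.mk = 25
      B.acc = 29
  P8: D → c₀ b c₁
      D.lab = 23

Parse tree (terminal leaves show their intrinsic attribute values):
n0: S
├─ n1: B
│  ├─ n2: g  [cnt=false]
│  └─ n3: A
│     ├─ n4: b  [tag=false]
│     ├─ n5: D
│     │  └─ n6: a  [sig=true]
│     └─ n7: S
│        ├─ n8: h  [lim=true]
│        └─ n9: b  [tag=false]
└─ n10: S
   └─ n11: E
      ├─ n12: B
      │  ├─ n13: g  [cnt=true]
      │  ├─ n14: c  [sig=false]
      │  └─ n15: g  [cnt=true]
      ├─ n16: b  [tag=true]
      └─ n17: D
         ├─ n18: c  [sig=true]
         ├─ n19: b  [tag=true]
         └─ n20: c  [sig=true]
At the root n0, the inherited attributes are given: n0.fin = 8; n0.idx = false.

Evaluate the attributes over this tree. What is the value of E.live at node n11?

17

1. n0.fin = 8  [given at root]
2. n0.idx = false  [given at root]
3. n2.cnt = false  [terminal]
4. n4.tag = false  [terminal]
5. n5.acc = false  [b.tag == true]
6. n6.sig = true  [terminal]
7. n5.lab = -6  [-6]
8. n7.fin = 12  [D.lab + 18]
9. n7.idx = false  [b.tag == true]
10. n8.lim = true  [terminal]
11. n9.tag = false  [terminal]
12. n7.key = true  [b.tag == false]
13. n3.val = 7  [D.lab * -1 + 1]
14. n3.live = "xk"  ["xk"]
15. n1.mk = 22  [A.val * -1 + 29]
16. n1.acc = 9  [A.val + 2]
17. n10.fin = -2  [B.mk - 24]
18. n10.idx = false  [S₀.fin > 8]
19. n11.live = 17  [S.fin + 19]
20. n13.cnt = true  [terminal]
21. n14.sig = false  [terminal]
22. n15.cnt = true  [terminal]
23. n12.mk = 25  [25]
24. n12.acc = 29  [29]
25. n16.tag = true  [terminal]
26. n17.acc = false  [b.tag == false]
27. n18.sig = true  [terminal]
28. n19.tag = true  [terminal]
29. n20.sig = true  [terminal]
30. n17.lab = 23  [23]
31. n11.mk = 16  [B.mk - 9]
32. n10.key = false  [S.idx == true]
33. n0.key = true  [B.mk > 21]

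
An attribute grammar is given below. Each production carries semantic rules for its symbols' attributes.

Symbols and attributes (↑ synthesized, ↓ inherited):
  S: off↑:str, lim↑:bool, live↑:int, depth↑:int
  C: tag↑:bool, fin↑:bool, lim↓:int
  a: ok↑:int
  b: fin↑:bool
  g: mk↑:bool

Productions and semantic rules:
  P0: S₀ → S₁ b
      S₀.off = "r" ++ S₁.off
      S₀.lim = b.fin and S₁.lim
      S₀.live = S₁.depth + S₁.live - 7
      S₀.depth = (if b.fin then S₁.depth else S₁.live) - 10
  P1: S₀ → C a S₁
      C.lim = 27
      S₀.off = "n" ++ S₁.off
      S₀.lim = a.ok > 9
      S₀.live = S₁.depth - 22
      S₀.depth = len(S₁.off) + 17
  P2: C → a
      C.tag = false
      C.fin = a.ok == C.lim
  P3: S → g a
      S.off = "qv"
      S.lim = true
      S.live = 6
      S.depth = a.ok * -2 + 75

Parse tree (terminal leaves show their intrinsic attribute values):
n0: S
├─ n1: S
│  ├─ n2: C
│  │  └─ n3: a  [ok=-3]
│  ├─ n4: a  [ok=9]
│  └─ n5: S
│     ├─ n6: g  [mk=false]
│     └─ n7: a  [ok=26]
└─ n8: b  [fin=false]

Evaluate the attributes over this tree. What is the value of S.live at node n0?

13

1. n2.lim = 27  [27]
2. n3.ok = -3  [terminal]
3. n2.tag = false  [false]
4. n2.fin = false  [a.ok == C.lim]
5. n4.ok = 9  [terminal]
6. n6.mk = false  [terminal]
7. n7.ok = 26  [terminal]
8. n5.off = "qv"  ["qv"]
9. n5.lim = true  [true]
10. n5.live = 6  [6]
11. n5.depth = 23  [a.ok * -2 + 75]
12. n1.off = "nqv"  ["n" ++ S₁.off]
13. n1.lim = false  [a.ok > 9]
14. n1.live = 1  [S₁.depth - 22]
15. n1.depth = 19  [len(S₁.off) + 17]
16. n8.fin = false  [terminal]
17. n0.off = "rnqv"  ["r" ++ S₁.off]
18. n0.lim = false  [b.fin and S₁.lim]
19. n0.live = 13  [S₁.depth + S₁.live - 7]
20. n0.depth = -9  [(if b.fin then S₁.depth else S₁.live) - 10]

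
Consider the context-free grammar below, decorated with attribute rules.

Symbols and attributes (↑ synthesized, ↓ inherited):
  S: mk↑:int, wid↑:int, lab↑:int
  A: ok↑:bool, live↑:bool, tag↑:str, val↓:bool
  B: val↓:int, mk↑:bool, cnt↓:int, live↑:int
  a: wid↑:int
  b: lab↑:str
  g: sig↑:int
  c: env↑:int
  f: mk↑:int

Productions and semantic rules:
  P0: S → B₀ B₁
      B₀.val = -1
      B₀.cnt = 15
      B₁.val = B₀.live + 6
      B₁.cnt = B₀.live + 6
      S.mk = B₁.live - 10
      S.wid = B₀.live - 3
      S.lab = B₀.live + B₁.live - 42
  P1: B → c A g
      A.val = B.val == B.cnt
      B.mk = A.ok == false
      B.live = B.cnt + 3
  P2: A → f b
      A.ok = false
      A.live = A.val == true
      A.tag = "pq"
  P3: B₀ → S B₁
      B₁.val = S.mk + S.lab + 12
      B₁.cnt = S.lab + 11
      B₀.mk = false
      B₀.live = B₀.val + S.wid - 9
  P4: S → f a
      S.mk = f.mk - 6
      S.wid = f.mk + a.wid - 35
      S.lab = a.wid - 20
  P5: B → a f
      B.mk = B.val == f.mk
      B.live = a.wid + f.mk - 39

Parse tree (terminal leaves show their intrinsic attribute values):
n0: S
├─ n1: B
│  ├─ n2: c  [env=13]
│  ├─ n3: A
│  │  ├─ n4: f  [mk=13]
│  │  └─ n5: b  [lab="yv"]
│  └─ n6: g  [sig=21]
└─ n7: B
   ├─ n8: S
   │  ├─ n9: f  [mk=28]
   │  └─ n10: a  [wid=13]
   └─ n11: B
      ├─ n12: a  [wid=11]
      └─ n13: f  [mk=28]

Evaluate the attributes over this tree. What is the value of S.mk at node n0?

11

1. n1.val = -1  [-1]
2. n1.cnt = 15  [15]
3. n2.env = 13  [terminal]
4. n3.val = false  [B.val == B.cnt]
5. n4.mk = 13  [terminal]
6. n5.lab = "yv"  [terminal]
7. n3.ok = false  [false]
8. n3.live = false  [A.val == true]
9. n3.tag = "pq"  ["pq"]
10. n6.sig = 21  [terminal]
11. n1.mk = true  [A.ok == false]
12. n1.live = 18  [B.cnt + 3]
13. n7.val = 24  [B₀.live + 6]
14. n7.cnt = 24  [B₀.live + 6]
15. n9.mk = 28  [terminal]
16. n10.wid = 13  [terminal]
17. n8.mk = 22  [f.mk - 6]
18. n8.wid = 6  [f.mk + a.wid - 35]
19. n8.lab = -7  [a.wid - 20]
20. n11.val = 27  [S.mk + S.lab + 12]
21. n11.cnt = 4  [S.lab + 11]
22. n12.wid = 11  [terminal]
23. n13.mk = 28  [terminal]
24. n11.mk = false  [B.val == f.mk]
25. n11.live = 0  [a.wid + f.mk - 39]
26. n7.mk = false  [false]
27. n7.live = 21  [B₀.val + S.wid - 9]
28. n0.mk = 11  [B₁.live - 10]
29. n0.wid = 15  [B₀.live - 3]
30. n0.lab = -3  [B₀.live + B₁.live - 42]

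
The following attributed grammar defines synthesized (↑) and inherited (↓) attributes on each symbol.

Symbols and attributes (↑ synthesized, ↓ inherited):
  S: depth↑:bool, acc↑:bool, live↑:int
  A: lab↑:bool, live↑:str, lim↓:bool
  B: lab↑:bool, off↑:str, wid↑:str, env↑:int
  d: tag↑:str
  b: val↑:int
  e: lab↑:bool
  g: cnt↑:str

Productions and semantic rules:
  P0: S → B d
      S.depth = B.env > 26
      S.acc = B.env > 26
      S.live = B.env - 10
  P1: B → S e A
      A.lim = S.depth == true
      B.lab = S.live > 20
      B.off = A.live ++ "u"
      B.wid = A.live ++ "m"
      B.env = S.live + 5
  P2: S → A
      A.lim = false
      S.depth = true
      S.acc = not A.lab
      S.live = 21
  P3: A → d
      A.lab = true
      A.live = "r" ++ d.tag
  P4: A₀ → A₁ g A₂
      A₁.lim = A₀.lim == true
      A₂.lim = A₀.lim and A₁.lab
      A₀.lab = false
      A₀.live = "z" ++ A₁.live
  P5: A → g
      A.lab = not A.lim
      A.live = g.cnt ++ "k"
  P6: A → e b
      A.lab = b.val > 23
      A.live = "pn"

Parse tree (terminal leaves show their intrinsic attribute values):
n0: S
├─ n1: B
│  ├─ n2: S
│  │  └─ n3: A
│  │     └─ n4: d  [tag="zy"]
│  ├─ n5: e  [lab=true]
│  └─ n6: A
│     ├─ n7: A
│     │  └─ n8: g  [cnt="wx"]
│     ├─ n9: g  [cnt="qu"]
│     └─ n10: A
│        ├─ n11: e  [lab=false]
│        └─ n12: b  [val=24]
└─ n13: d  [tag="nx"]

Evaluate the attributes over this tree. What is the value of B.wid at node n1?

1. n3.lim = false  [false]
2. n4.tag = "zy"  [terminal]
3. n3.lab = true  [true]
4. n3.live = "rzy"  ["r" ++ d.tag]
5. n2.depth = true  [true]
6. n2.acc = false  [not A.lab]
7. n2.live = 21  [21]
8. n5.lab = true  [terminal]
9. n6.lim = true  [S.depth == true]
10. n7.lim = true  [A₀.lim == true]
11. n8.cnt = "wx"  [terminal]
12. n7.lab = false  [not A.lim]
13. n7.live = "wxk"  [g.cnt ++ "k"]
14. n9.cnt = "qu"  [terminal]
15. n10.lim = false  [A₀.lim and A₁.lab]
16. n11.lab = false  [terminal]
17. n12.val = 24  [terminal]
18. n10.lab = true  [b.val > 23]
19. n10.live = "pn"  ["pn"]
20. n6.lab = false  [false]
21. n6.live = "zwxk"  ["z" ++ A₁.live]
22. n1.lab = true  [S.live > 20]
23. n1.off = "zwxku"  [A.live ++ "u"]
24. n1.wid = "zwxkm"  [A.live ++ "m"]
25. n1.env = 26  [S.live + 5]
26. n13.tag = "nx"  [terminal]
27. n0.depth = false  [B.env > 26]
28. n0.acc = false  [B.env > 26]
29. n0.live = 16  [B.env - 10]

"zwxkm"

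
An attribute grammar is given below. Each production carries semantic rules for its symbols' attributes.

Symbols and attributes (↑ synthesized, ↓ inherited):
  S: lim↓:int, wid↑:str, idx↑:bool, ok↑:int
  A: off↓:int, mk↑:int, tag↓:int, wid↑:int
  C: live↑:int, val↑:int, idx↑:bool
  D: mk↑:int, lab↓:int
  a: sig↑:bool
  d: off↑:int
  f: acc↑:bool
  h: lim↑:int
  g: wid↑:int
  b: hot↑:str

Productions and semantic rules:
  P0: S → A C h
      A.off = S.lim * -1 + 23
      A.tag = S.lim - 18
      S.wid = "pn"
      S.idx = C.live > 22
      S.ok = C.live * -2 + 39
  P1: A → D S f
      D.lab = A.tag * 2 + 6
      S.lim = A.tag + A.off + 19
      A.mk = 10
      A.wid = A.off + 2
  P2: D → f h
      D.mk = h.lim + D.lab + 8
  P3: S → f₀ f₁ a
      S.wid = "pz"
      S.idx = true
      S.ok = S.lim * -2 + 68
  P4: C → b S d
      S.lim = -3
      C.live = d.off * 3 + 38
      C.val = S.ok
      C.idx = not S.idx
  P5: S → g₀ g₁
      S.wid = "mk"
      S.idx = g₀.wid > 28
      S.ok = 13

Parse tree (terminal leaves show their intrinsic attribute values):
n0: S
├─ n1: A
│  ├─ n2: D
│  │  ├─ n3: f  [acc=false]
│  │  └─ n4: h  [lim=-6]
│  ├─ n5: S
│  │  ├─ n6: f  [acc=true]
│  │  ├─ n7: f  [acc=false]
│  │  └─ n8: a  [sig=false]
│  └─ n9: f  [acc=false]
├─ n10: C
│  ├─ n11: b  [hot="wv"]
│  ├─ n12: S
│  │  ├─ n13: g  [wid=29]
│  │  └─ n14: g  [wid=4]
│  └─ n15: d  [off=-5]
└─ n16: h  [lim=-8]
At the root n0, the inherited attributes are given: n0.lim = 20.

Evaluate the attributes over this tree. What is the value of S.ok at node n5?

20

1. n0.lim = 20  [given at root]
2. n1.off = 3  [S.lim * -1 + 23]
3. n1.tag = 2  [S.lim - 18]
4. n2.lab = 10  [A.tag * 2 + 6]
5. n3.acc = false  [terminal]
6. n4.lim = -6  [terminal]
7. n2.mk = 12  [h.lim + D.lab + 8]
8. n5.lim = 24  [A.tag + A.off + 19]
9. n6.acc = true  [terminal]
10. n7.acc = false  [terminal]
11. n8.sig = false  [terminal]
12. n5.wid = "pz"  ["pz"]
13. n5.idx = true  [true]
14. n5.ok = 20  [S.lim * -2 + 68]
15. n9.acc = false  [terminal]
16. n1.mk = 10  [10]
17. n1.wid = 5  [A.off + 2]
18. n11.hot = "wv"  [terminal]
19. n12.lim = -3  [-3]
20. n13.wid = 29  [terminal]
21. n14.wid = 4  [terminal]
22. n12.wid = "mk"  ["mk"]
23. n12.idx = true  [g₀.wid > 28]
24. n12.ok = 13  [13]
25. n15.off = -5  [terminal]
26. n10.live = 23  [d.off * 3 + 38]
27. n10.val = 13  [S.ok]
28. n10.idx = false  [not S.idx]
29. n16.lim = -8  [terminal]
30. n0.wid = "pn"  ["pn"]
31. n0.idx = true  [C.live > 22]
32. n0.ok = -7  [C.live * -2 + 39]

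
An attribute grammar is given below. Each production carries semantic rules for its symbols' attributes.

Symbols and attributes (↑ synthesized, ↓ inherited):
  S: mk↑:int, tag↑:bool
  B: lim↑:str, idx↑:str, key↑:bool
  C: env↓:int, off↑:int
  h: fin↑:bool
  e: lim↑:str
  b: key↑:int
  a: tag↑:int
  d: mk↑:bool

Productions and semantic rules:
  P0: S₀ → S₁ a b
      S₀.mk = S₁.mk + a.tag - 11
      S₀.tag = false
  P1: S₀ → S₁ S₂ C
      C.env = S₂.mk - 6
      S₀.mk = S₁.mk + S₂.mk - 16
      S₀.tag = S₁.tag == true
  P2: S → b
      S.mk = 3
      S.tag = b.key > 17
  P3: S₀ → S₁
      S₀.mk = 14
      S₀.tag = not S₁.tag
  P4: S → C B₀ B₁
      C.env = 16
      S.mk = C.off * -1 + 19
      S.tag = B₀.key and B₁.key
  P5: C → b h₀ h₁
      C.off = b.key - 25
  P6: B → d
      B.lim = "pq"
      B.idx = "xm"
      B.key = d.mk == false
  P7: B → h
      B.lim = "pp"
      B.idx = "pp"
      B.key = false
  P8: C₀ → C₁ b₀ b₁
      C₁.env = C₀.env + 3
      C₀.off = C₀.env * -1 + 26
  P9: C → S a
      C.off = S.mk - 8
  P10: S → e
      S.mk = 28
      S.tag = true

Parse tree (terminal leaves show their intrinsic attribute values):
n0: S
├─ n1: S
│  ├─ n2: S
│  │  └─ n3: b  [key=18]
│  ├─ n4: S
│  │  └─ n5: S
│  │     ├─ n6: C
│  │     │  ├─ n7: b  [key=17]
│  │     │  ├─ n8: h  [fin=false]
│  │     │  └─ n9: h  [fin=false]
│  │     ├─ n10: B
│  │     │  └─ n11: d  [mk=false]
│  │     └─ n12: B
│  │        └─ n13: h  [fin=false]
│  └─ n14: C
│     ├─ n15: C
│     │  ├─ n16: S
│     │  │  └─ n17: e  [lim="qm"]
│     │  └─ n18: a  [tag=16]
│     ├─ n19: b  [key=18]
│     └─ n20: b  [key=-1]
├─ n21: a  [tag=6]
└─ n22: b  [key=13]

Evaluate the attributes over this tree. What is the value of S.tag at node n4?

1. n3.key = 18  [terminal]
2. n2.mk = 3  [3]
3. n2.tag = true  [b.key > 17]
4. n6.env = 16  [16]
5. n7.key = 17  [terminal]
6. n8.fin = false  [terminal]
7. n9.fin = false  [terminal]
8. n6.off = -8  [b.key - 25]
9. n11.mk = false  [terminal]
10. n10.lim = "pq"  ["pq"]
11. n10.idx = "xm"  ["xm"]
12. n10.key = true  [d.mk == false]
13. n13.fin = false  [terminal]
14. n12.lim = "pp"  ["pp"]
15. n12.idx = "pp"  ["pp"]
16. n12.key = false  [false]
17. n5.mk = 27  [C.off * -1 + 19]
18. n5.tag = false  [B₀.key and B₁.key]
19. n4.mk = 14  [14]
20. n4.tag = true  [not S₁.tag]
21. n14.env = 8  [S₂.mk - 6]
22. n15.env = 11  [C₀.env + 3]
23. n17.lim = "qm"  [terminal]
24. n16.mk = 28  [28]
25. n16.tag = true  [true]
26. n18.tag = 16  [terminal]
27. n15.off = 20  [S.mk - 8]
28. n19.key = 18  [terminal]
29. n20.key = -1  [terminal]
30. n14.off = 18  [C₀.env * -1 + 26]
31. n1.mk = 1  [S₁.mk + S₂.mk - 16]
32. n1.tag = true  [S₁.tag == true]
33. n21.tag = 6  [terminal]
34. n22.key = 13  [terminal]
35. n0.mk = -4  [S₁.mk + a.tag - 11]
36. n0.tag = false  [false]

true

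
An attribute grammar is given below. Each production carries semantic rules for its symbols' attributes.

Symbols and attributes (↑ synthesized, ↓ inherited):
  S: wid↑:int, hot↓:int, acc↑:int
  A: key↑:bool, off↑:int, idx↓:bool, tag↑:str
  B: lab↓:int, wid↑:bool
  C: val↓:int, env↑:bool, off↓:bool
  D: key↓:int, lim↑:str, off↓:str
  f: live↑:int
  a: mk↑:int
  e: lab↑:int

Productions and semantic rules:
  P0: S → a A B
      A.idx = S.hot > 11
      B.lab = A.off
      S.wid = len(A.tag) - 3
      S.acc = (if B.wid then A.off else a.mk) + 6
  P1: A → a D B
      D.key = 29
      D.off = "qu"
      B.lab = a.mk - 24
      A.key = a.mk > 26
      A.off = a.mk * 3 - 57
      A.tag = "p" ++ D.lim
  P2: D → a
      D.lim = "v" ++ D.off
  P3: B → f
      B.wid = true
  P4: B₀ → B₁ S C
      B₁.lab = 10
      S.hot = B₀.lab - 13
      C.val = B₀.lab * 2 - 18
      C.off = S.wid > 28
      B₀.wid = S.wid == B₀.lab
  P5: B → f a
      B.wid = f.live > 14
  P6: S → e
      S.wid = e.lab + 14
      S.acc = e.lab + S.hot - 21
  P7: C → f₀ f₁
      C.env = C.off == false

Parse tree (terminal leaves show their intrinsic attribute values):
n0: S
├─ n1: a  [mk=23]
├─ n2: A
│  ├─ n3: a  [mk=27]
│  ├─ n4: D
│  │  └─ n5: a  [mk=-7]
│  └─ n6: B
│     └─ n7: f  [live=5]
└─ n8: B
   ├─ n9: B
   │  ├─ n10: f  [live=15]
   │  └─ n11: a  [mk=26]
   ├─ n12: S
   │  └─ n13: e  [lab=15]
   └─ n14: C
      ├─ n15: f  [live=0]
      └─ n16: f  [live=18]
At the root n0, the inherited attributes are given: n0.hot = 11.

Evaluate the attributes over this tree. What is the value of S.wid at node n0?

1

1. n0.hot = 11  [given at root]
2. n1.mk = 23  [terminal]
3. n2.idx = false  [S.hot > 11]
4. n3.mk = 27  [terminal]
5. n4.key = 29  [29]
6. n4.off = "qu"  ["qu"]
7. n5.mk = -7  [terminal]
8. n4.lim = "vqu"  ["v" ++ D.off]
9. n6.lab = 3  [a.mk - 24]
10. n7.live = 5  [terminal]
11. n6.wid = true  [true]
12. n2.key = true  [a.mk > 26]
13. n2.off = 24  [a.mk * 3 - 57]
14. n2.tag = "pvqu"  ["p" ++ D.lim]
15. n8.lab = 24  [A.off]
16. n9.lab = 10  [10]
17. n10.live = 15  [terminal]
18. n11.mk = 26  [terminal]
19. n9.wid = true  [f.live > 14]
20. n12.hot = 11  [B₀.lab - 13]
21. n13.lab = 15  [terminal]
22. n12.wid = 29  [e.lab + 14]
23. n12.acc = 5  [e.lab + S.hot - 21]
24. n14.val = 30  [B₀.lab * 2 - 18]
25. n14.off = true  [S.wid > 28]
26. n15.live = 0  [terminal]
27. n16.live = 18  [terminal]
28. n14.env = false  [C.off == false]
29. n8.wid = false  [S.wid == B₀.lab]
30. n0.wid = 1  [len(A.tag) - 3]
31. n0.acc = 29  [(if B.wid then A.off else a.mk) + 6]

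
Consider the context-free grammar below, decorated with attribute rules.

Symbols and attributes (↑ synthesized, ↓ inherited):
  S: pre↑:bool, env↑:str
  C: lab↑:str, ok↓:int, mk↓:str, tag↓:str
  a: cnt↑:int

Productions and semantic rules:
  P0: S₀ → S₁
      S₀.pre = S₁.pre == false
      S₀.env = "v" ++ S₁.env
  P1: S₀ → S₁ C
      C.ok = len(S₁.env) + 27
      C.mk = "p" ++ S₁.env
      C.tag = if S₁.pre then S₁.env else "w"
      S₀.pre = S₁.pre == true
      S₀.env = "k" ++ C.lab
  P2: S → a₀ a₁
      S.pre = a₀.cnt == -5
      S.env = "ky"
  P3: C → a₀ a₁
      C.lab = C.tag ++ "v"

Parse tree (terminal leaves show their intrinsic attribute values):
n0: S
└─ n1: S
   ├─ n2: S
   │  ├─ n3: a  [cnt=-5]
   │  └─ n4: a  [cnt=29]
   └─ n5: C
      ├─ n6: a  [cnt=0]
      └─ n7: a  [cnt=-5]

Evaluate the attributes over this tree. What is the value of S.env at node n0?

1. n3.cnt = -5  [terminal]
2. n4.cnt = 29  [terminal]
3. n2.pre = true  [a₀.cnt == -5]
4. n2.env = "ky"  ["ky"]
5. n5.ok = 29  [len(S₁.env) + 27]
6. n5.mk = "pky"  ["p" ++ S₁.env]
7. n5.tag = "ky"  [if S₁.pre then S₁.env else "w"]
8. n6.cnt = 0  [terminal]
9. n7.cnt = -5  [terminal]
10. n5.lab = "kyv"  [C.tag ++ "v"]
11. n1.pre = true  [S₁.pre == true]
12. n1.env = "kkyv"  ["k" ++ C.lab]
13. n0.pre = false  [S₁.pre == false]
14. n0.env = "vkkyv"  ["v" ++ S₁.env]

"vkkyv"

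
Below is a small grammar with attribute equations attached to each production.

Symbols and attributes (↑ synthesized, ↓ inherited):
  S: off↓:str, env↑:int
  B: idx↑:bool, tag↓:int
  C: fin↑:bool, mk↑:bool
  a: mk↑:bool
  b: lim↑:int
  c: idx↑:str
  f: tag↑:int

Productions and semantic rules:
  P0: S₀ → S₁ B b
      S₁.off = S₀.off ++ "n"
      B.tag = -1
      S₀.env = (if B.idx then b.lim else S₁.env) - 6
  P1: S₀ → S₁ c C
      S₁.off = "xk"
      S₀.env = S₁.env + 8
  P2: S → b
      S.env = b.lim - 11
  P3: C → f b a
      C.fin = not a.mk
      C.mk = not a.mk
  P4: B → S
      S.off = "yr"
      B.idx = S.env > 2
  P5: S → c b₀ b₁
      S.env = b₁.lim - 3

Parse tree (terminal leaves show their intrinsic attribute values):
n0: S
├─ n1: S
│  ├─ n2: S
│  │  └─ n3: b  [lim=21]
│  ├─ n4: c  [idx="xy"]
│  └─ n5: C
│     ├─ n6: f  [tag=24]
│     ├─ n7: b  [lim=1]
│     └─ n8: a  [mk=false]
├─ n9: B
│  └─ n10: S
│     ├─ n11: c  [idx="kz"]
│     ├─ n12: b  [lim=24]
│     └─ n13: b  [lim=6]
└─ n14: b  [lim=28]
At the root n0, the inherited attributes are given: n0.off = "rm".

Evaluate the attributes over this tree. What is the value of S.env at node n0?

22

1. n0.off = "rm"  [given at root]
2. n1.off = "rmn"  [S₀.off ++ "n"]
3. n2.off = "xk"  ["xk"]
4. n3.lim = 21  [terminal]
5. n2.env = 10  [b.lim - 11]
6. n4.idx = "xy"  [terminal]
7. n6.tag = 24  [terminal]
8. n7.lim = 1  [terminal]
9. n8.mk = false  [terminal]
10. n5.fin = true  [not a.mk]
11. n5.mk = true  [not a.mk]
12. n1.env = 18  [S₁.env + 8]
13. n9.tag = -1  [-1]
14. n10.off = "yr"  ["yr"]
15. n11.idx = "kz"  [terminal]
16. n12.lim = 24  [terminal]
17. n13.lim = 6  [terminal]
18. n10.env = 3  [b₁.lim - 3]
19. n9.idx = true  [S.env > 2]
20. n14.lim = 28  [terminal]
21. n0.env = 22  [(if B.idx then b.lim else S₁.env) - 6]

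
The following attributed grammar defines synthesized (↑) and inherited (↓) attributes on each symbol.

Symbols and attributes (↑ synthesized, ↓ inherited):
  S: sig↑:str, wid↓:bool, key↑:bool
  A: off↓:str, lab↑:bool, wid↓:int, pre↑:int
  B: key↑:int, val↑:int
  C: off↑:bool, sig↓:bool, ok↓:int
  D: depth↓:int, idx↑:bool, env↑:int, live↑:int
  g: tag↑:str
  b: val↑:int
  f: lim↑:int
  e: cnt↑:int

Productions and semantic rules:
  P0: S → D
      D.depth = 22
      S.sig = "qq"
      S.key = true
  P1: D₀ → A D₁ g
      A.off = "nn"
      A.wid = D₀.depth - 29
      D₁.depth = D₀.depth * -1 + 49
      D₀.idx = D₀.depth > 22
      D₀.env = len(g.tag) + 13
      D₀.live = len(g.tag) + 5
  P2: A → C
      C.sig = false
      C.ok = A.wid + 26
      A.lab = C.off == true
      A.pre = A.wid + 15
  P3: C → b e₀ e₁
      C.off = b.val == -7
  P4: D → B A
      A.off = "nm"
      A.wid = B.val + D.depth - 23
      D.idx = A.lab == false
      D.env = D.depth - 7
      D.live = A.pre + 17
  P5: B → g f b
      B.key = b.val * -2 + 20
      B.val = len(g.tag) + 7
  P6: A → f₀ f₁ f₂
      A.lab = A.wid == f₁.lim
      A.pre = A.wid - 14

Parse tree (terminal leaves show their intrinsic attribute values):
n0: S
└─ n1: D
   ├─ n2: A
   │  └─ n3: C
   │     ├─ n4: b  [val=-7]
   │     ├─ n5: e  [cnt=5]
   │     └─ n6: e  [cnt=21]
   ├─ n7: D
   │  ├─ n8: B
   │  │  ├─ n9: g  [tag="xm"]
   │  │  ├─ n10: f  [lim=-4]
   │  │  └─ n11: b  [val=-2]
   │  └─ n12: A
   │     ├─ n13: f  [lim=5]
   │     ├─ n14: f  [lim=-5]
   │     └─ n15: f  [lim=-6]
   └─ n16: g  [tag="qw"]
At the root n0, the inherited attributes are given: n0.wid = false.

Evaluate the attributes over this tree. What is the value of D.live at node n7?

16

1. n0.wid = false  [given at root]
2. n1.depth = 22  [22]
3. n2.off = "nn"  ["nn"]
4. n2.wid = -7  [D₀.depth - 29]
5. n3.sig = false  [false]
6. n3.ok = 19  [A.wid + 26]
7. n4.val = -7  [terminal]
8. n5.cnt = 5  [terminal]
9. n6.cnt = 21  [terminal]
10. n3.off = true  [b.val == -7]
11. n2.lab = true  [C.off == true]
12. n2.pre = 8  [A.wid + 15]
13. n7.depth = 27  [D₀.depth * -1 + 49]
14. n9.tag = "xm"  [terminal]
15. n10.lim = -4  [terminal]
16. n11.val = -2  [terminal]
17. n8.key = 24  [b.val * -2 + 20]
18. n8.val = 9  [len(g.tag) + 7]
19. n12.off = "nm"  ["nm"]
20. n12.wid = 13  [B.val + D.depth - 23]
21. n13.lim = 5  [terminal]
22. n14.lim = -5  [terminal]
23. n15.lim = -6  [terminal]
24. n12.lab = false  [A.wid == f₁.lim]
25. n12.pre = -1  [A.wid - 14]
26. n7.idx = true  [A.lab == false]
27. n7.env = 20  [D.depth - 7]
28. n7.live = 16  [A.pre + 17]
29. n16.tag = "qw"  [terminal]
30. n1.idx = false  [D₀.depth > 22]
31. n1.env = 15  [len(g.tag) + 13]
32. n1.live = 7  [len(g.tag) + 5]
33. n0.sig = "qq"  ["qq"]
34. n0.key = true  [true]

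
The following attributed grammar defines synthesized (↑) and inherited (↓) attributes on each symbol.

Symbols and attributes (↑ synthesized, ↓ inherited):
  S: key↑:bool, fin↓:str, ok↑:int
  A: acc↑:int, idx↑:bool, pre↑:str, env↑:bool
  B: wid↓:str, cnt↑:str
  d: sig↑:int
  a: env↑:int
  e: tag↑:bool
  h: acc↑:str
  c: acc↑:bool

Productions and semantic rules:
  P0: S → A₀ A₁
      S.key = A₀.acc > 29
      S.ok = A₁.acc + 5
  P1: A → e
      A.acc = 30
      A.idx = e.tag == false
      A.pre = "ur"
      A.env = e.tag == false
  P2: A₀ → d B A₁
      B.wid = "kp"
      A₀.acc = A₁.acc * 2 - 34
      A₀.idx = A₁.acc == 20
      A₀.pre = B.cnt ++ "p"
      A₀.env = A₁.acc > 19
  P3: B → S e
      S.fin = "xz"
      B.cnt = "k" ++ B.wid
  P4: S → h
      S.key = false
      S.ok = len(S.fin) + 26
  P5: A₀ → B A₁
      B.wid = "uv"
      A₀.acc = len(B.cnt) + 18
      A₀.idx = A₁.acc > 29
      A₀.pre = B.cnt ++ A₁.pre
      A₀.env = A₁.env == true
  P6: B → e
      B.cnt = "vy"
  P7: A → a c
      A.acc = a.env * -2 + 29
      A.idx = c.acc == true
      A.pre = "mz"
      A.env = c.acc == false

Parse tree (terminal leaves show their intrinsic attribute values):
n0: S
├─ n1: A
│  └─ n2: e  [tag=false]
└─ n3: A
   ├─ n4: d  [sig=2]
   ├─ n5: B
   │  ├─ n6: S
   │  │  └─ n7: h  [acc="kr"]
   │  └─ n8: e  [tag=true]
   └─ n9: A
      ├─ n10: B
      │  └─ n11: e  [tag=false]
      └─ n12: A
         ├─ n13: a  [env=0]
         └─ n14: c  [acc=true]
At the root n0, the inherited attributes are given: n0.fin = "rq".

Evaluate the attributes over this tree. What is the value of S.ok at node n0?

1. n0.fin = "rq"  [given at root]
2. n2.tag = false  [terminal]
3. n1.acc = 30  [30]
4. n1.idx = true  [e.tag == false]
5. n1.pre = "ur"  ["ur"]
6. n1.env = true  [e.tag == false]
7. n4.sig = 2  [terminal]
8. n5.wid = "kp"  ["kp"]
9. n6.fin = "xz"  ["xz"]
10. n7.acc = "kr"  [terminal]
11. n6.key = false  [false]
12. n6.ok = 28  [len(S.fin) + 26]
13. n8.tag = true  [terminal]
14. n5.cnt = "kkp"  ["k" ++ B.wid]
15. n10.wid = "uv"  ["uv"]
16. n11.tag = false  [terminal]
17. n10.cnt = "vy"  ["vy"]
18. n13.env = 0  [terminal]
19. n14.acc = true  [terminal]
20. n12.acc = 29  [a.env * -2 + 29]
21. n12.idx = true  [c.acc == true]
22. n12.pre = "mz"  ["mz"]
23. n12.env = false  [c.acc == false]
24. n9.acc = 20  [len(B.cnt) + 18]
25. n9.idx = false  [A₁.acc > 29]
26. n9.pre = "vymz"  [B.cnt ++ A₁.pre]
27. n9.env = false  [A₁.env == true]
28. n3.acc = 6  [A₁.acc * 2 - 34]
29. n3.idx = true  [A₁.acc == 20]
30. n3.pre = "kkpp"  [B.cnt ++ "p"]
31. n3.env = true  [A₁.acc > 19]
32. n0.key = true  [A₀.acc > 29]
33. n0.ok = 11  [A₁.acc + 5]

11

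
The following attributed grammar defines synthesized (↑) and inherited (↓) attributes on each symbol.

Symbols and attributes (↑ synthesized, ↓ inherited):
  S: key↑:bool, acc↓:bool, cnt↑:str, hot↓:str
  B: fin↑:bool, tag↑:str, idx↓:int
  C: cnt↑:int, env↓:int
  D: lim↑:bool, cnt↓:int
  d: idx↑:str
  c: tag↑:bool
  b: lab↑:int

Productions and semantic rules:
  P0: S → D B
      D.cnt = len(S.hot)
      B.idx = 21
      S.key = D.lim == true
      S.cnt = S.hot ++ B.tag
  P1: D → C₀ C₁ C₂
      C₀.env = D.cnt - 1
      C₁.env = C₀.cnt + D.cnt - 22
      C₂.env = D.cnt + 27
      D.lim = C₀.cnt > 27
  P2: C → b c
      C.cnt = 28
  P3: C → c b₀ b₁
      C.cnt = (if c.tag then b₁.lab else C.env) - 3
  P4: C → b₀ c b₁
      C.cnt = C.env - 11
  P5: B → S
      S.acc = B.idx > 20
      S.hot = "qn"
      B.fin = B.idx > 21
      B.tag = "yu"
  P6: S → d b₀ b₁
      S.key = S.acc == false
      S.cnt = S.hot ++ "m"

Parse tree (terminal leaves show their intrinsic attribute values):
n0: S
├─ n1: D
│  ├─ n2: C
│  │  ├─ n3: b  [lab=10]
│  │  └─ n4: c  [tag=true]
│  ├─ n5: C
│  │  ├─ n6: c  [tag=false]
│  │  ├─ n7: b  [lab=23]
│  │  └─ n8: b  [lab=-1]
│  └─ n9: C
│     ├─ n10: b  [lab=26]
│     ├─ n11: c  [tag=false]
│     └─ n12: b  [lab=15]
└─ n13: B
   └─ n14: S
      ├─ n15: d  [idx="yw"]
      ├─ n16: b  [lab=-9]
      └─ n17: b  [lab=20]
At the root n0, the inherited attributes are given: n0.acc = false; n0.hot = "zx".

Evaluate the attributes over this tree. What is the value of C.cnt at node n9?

18

1. n0.acc = false  [given at root]
2. n0.hot = "zx"  [given at root]
3. n1.cnt = 2  [len(S.hot)]
4. n2.env = 1  [D.cnt - 1]
5. n3.lab = 10  [terminal]
6. n4.tag = true  [terminal]
7. n2.cnt = 28  [28]
8. n5.env = 8  [C₀.cnt + D.cnt - 22]
9. n6.tag = false  [terminal]
10. n7.lab = 23  [terminal]
11. n8.lab = -1  [terminal]
12. n5.cnt = 5  [(if c.tag then b₁.lab else C.env) - 3]
13. n9.env = 29  [D.cnt + 27]
14. n10.lab = 26  [terminal]
15. n11.tag = false  [terminal]
16. n12.lab = 15  [terminal]
17. n9.cnt = 18  [C.env - 11]
18. n1.lim = true  [C₀.cnt > 27]
19. n13.idx = 21  [21]
20. n14.acc = true  [B.idx > 20]
21. n14.hot = "qn"  ["qn"]
22. n15.idx = "yw"  [terminal]
23. n16.lab = -9  [terminal]
24. n17.lab = 20  [terminal]
25. n14.key = false  [S.acc == false]
26. n14.cnt = "qnm"  [S.hot ++ "m"]
27. n13.fin = false  [B.idx > 21]
28. n13.tag = "yu"  ["yu"]
29. n0.key = true  [D.lim == true]
30. n0.cnt = "zxyu"  [S.hot ++ B.tag]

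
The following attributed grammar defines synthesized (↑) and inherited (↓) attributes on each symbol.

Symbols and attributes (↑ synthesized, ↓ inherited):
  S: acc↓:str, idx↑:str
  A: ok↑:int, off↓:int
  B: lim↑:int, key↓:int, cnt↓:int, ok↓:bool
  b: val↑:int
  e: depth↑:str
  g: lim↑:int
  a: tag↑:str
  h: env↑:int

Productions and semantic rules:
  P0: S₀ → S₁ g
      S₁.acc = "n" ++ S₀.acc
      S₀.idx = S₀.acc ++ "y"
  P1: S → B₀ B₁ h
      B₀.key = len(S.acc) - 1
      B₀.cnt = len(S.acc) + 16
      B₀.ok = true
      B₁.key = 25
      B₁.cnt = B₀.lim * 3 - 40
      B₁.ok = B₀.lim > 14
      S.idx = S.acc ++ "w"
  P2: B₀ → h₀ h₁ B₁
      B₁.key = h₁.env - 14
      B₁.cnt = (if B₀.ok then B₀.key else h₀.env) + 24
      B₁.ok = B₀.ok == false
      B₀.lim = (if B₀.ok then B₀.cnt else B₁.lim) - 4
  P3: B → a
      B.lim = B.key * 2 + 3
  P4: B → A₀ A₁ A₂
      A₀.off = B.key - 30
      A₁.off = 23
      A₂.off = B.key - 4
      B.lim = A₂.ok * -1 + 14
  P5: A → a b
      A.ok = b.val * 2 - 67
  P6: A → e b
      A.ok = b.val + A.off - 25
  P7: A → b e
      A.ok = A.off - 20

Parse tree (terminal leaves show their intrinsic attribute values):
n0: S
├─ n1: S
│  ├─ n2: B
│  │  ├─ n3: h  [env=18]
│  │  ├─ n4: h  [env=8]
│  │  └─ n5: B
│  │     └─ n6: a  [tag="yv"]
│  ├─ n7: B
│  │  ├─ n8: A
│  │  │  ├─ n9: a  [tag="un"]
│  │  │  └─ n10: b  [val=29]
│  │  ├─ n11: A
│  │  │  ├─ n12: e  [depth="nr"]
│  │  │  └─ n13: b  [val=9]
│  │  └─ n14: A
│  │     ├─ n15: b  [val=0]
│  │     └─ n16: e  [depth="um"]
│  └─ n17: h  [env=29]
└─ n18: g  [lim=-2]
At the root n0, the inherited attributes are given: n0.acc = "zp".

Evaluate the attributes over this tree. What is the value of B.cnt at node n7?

1. n0.acc = "zp"  [given at root]
2. n1.acc = "nzp"  ["n" ++ S₀.acc]
3. n2.key = 2  [len(S.acc) - 1]
4. n2.cnt = 19  [len(S.acc) + 16]
5. n2.ok = true  [true]
6. n3.env = 18  [terminal]
7. n4.env = 8  [terminal]
8. n5.key = -6  [h₁.env - 14]
9. n5.cnt = 26  [(if B₀.ok then B₀.key else h₀.env) + 24]
10. n5.ok = false  [B₀.ok == false]
11. n6.tag = "yv"  [terminal]
12. n5.lim = -9  [B.key * 2 + 3]
13. n2.lim = 15  [(if B₀.ok then B₀.cnt else B₁.lim) - 4]
14. n7.key = 25  [25]
15. n7.cnt = 5  [B₀.lim * 3 - 40]
16. n7.ok = true  [B₀.lim > 14]
17. n8.off = -5  [B.key - 30]
18. n9.tag = "un"  [terminal]
19. n10.val = 29  [terminal]
20. n8.ok = -9  [b.val * 2 - 67]
21. n11.off = 23  [23]
22. n12.depth = "nr"  [terminal]
23. n13.val = 9  [terminal]
24. n11.ok = 7  [b.val + A.off - 25]
25. n14.off = 21  [B.key - 4]
26. n15.val = 0  [terminal]
27. n16.depth = "um"  [terminal]
28. n14.ok = 1  [A.off - 20]
29. n7.lim = 13  [A₂.ok * -1 + 14]
30. n17.env = 29  [terminal]
31. n1.idx = "nzpw"  [S.acc ++ "w"]
32. n18.lim = -2  [terminal]
33. n0.idx = "zpy"  [S₀.acc ++ "y"]

5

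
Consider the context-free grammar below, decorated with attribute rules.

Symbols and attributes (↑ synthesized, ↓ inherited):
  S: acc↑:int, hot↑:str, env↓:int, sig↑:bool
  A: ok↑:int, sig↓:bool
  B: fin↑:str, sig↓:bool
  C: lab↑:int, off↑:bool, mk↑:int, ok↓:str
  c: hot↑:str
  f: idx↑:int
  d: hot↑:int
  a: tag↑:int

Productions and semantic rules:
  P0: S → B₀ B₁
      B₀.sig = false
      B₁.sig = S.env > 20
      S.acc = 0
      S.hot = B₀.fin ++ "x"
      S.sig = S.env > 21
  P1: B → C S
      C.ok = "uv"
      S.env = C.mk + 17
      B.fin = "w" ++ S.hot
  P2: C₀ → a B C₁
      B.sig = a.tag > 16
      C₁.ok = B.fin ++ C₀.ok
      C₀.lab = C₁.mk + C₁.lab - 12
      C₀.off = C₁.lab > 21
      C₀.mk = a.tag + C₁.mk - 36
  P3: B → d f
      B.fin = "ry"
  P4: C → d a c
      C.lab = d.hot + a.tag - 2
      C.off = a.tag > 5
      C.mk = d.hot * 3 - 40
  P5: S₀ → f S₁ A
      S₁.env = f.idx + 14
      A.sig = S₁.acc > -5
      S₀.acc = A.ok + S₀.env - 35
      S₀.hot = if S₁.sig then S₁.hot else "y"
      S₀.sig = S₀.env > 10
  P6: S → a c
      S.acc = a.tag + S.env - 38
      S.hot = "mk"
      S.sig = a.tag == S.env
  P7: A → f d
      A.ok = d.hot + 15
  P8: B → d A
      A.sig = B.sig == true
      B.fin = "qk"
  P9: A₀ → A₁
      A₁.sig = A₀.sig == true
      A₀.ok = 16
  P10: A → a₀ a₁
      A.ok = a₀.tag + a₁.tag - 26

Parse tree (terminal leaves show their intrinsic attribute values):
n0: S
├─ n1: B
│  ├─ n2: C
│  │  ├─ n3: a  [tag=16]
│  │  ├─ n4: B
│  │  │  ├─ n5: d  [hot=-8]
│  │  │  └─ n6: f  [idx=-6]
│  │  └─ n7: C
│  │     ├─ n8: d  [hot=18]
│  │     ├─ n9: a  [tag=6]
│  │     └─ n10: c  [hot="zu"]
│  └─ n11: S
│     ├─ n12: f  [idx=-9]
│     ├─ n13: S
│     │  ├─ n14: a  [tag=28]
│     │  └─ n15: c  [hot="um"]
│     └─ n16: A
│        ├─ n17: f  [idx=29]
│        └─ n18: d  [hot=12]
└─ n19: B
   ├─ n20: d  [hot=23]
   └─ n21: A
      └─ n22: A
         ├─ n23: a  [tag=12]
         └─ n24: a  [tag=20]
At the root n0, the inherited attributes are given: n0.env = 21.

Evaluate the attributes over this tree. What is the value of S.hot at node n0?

"wyx"

1. n0.env = 21  [given at root]
2. n1.sig = false  [false]
3. n2.ok = "uv"  ["uv"]
4. n3.tag = 16  [terminal]
5. n4.sig = false  [a.tag > 16]
6. n5.hot = -8  [terminal]
7. n6.idx = -6  [terminal]
8. n4.fin = "ry"  ["ry"]
9. n7.ok = "ryuv"  [B.fin ++ C₀.ok]
10. n8.hot = 18  [terminal]
11. n9.tag = 6  [terminal]
12. n10.hot = "zu"  [terminal]
13. n7.lab = 22  [d.hot + a.tag - 2]
14. n7.off = true  [a.tag > 5]
15. n7.mk = 14  [d.hot * 3 - 40]
16. n2.lab = 24  [C₁.mk + C₁.lab - 12]
17. n2.off = true  [C₁.lab > 21]
18. n2.mk = -6  [a.tag + C₁.mk - 36]
19. n11.env = 11  [C.mk + 17]
20. n12.idx = -9  [terminal]
21. n13.env = 5  [f.idx + 14]
22. n14.tag = 28  [terminal]
23. n15.hot = "um"  [terminal]
24. n13.acc = -5  [a.tag + S.env - 38]
25. n13.hot = "mk"  ["mk"]
26. n13.sig = false  [a.tag == S.env]
27. n16.sig = false  [S₁.acc > -5]
28. n17.idx = 29  [terminal]
29. n18.hot = 12  [terminal]
30. n16.ok = 27  [d.hot + 15]
31. n11.acc = 3  [A.ok + S₀.env - 35]
32. n11.hot = "y"  [if S₁.sig then S₁.hot else "y"]
33. n11.sig = true  [S₀.env > 10]
34. n1.fin = "wy"  ["w" ++ S.hot]
35. n19.sig = true  [S.env > 20]
36. n20.hot = 23  [terminal]
37. n21.sig = true  [B.sig == true]
38. n22.sig = true  [A₀.sig == true]
39. n23.tag = 12  [terminal]
40. n24.tag = 20  [terminal]
41. n22.ok = 6  [a₀.tag + a₁.tag - 26]
42. n21.ok = 16  [16]
43. n19.fin = "qk"  ["qk"]
44. n0.acc = 0  [0]
45. n0.hot = "wyx"  [B₀.fin ++ "x"]
46. n0.sig = false  [S.env > 21]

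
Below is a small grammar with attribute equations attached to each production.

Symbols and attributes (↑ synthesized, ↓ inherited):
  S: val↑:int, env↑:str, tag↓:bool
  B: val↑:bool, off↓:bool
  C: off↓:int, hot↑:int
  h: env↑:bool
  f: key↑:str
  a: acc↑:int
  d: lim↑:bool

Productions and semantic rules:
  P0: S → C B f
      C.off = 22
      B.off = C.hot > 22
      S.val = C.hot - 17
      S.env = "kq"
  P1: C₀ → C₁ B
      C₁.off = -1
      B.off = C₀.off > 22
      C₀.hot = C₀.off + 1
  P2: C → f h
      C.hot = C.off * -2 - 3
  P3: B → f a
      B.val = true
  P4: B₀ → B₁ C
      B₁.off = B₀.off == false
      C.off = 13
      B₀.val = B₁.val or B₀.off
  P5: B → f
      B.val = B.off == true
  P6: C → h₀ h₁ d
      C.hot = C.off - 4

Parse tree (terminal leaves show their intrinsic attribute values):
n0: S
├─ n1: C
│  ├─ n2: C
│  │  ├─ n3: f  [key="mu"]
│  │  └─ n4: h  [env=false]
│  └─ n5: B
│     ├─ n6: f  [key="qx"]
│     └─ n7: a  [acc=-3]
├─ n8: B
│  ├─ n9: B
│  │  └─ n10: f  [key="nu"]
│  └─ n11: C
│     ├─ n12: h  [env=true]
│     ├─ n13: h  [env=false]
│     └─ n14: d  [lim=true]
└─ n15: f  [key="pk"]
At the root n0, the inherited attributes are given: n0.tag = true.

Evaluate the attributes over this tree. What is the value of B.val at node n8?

1. n0.tag = true  [given at root]
2. n1.off = 22  [22]
3. n2.off = -1  [-1]
4. n3.key = "mu"  [terminal]
5. n4.env = false  [terminal]
6. n2.hot = -1  [C.off * -2 - 3]
7. n5.off = false  [C₀.off > 22]
8. n6.key = "qx"  [terminal]
9. n7.acc = -3  [terminal]
10. n5.val = true  [true]
11. n1.hot = 23  [C₀.off + 1]
12. n8.off = true  [C.hot > 22]
13. n9.off = false  [B₀.off == false]
14. n10.key = "nu"  [terminal]
15. n9.val = false  [B.off == true]
16. n11.off = 13  [13]
17. n12.env = true  [terminal]
18. n13.env = false  [terminal]
19. n14.lim = true  [terminal]
20. n11.hot = 9  [C.off - 4]
21. n8.val = true  [B₁.val or B₀.off]
22. n15.key = "pk"  [terminal]
23. n0.val = 6  [C.hot - 17]
24. n0.env = "kq"  ["kq"]

true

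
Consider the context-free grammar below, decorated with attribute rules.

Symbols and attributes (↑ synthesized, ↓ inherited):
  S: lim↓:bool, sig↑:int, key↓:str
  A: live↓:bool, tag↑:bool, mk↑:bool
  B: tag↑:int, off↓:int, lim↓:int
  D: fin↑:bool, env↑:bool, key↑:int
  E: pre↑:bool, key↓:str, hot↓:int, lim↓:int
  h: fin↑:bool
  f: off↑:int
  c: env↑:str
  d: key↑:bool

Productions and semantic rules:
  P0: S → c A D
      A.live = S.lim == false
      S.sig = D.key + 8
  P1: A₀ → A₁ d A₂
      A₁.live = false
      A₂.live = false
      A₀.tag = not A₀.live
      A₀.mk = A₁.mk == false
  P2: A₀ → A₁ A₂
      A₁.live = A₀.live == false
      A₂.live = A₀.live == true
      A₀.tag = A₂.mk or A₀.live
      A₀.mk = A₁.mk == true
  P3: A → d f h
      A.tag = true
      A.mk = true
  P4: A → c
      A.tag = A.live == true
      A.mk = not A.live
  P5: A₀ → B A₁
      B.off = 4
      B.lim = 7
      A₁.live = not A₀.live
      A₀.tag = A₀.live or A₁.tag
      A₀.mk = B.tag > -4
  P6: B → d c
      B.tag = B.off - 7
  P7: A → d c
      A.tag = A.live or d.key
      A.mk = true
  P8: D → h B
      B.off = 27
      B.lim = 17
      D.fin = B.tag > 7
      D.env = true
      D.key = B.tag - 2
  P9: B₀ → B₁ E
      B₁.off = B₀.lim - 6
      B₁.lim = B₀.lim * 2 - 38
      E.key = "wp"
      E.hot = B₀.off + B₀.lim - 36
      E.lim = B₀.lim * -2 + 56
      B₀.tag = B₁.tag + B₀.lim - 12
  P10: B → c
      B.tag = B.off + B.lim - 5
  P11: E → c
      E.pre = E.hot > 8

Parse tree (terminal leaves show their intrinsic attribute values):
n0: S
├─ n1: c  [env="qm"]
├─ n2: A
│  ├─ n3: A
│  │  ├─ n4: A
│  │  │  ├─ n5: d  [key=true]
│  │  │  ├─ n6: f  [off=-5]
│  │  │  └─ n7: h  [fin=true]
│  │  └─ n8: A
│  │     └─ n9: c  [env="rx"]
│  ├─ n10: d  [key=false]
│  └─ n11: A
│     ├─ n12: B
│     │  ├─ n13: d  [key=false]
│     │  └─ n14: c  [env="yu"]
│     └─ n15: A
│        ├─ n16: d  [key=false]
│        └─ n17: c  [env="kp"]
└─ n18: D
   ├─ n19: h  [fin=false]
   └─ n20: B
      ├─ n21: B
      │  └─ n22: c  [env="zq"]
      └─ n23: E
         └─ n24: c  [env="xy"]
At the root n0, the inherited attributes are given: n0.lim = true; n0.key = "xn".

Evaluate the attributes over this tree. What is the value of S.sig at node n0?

1. n0.lim = true  [given at root]
2. n0.key = "xn"  [given at root]
3. n1.env = "qm"  [terminal]
4. n2.live = false  [S.lim == false]
5. n3.live = false  [false]
6. n4.live = true  [A₀.live == false]
7. n5.key = true  [terminal]
8. n6.off = -5  [terminal]
9. n7.fin = true  [terminal]
10. n4.tag = true  [true]
11. n4.mk = true  [true]
12. n8.live = false  [A₀.live == true]
13. n9.env = "rx"  [terminal]
14. n8.tag = false  [A.live == true]
15. n8.mk = true  [not A.live]
16. n3.tag = true  [A₂.mk or A₀.live]
17. n3.mk = true  [A₁.mk == true]
18. n10.key = false  [terminal]
19. n11.live = false  [false]
20. n12.off = 4  [4]
21. n12.lim = 7  [7]
22. n13.key = false  [terminal]
23. n14.env = "yu"  [terminal]
24. n12.tag = -3  [B.off - 7]
25. n15.live = true  [not A₀.live]
26. n16.key = false  [terminal]
27. n17.env = "kp"  [terminal]
28. n15.tag = true  [A.live or d.key]
29. n15.mk = true  [true]
30. n11.tag = true  [A₀.live or A₁.tag]
31. n11.mk = true  [B.tag > -4]
32. n2.tag = true  [not A₀.live]
33. n2.mk = false  [A₁.mk == false]
34. n19.fin = false  [terminal]
35. n20.off = 27  [27]
36. n20.lim = 17  [17]
37. n21.off = 11  [B₀.lim - 6]
38. n21.lim = -4  [B₀.lim * 2 - 38]
39. n22.env = "zq"  [terminal]
40. n21.tag = 2  [B.off + B.lim - 5]
41. n23.key = "wp"  ["wp"]
42. n23.hot = 8  [B₀.off + B₀.lim - 36]
43. n23.lim = 22  [B₀.lim * -2 + 56]
44. n24.env = "xy"  [terminal]
45. n23.pre = false  [E.hot > 8]
46. n20.tag = 7  [B₁.tag + B₀.lim - 12]
47. n18.fin = false  [B.tag > 7]
48. n18.env = true  [true]
49. n18.key = 5  [B.tag - 2]
50. n0.sig = 13  [D.key + 8]

13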